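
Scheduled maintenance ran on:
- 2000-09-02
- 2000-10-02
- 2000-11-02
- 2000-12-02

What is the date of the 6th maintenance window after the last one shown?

The day-of-month is always 2 (30, 31, 30 days between events).
So this recurs on the 2nd of each month.
January 2001: 2001-01-02.
February 2001: 2001-02-02.
March 2001: 2001-03-02.
Next: April 2001 → 2001-04-02.
May 2001: 2001-05-02.
Next: June 2001 → 2001-06-02.

2001-06-02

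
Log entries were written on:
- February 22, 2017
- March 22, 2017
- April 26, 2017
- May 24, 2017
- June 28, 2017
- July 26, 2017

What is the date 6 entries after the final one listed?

Gaps: 28, 35, 28, 35, 28 days — a mix of 28 and 35. Every date is a Wednesday.
Each is the 4th Wednesday of its month.
4th Wednesday of August 2017: August 23, 2017.
4th Wednesday of September 2017: September 27, 2017.
October 2017 — 4th Wednesday is October 25, 2017.
4th Wednesday of November 2017: November 22, 2017.
4th Wednesday of December 2017: December 27, 2017.
January 2018 — 4th Wednesday is January 24, 2018.

January 24, 2018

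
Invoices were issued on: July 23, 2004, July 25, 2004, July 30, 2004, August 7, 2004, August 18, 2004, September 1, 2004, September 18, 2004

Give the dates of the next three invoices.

October 8, 2004; October 31, 2004; November 26, 2004

Gaps: 2, 5, 8, 11, 14, 17 days — each gap is 3 larger than the previous one.
Next gap: 20 days. September 18, 2004 + 20 days = October 8, 2004.
Next gap: 23 days. October 8, 2004 + 23 days = October 31, 2004.
Next gap: 26 days. October 31, 2004 + 26 days = November 26, 2004.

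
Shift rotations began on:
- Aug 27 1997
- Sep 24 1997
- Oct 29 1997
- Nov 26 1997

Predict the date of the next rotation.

All Wednesdays; the gaps (28, 35, 28) vary with month length.
This is the last Wednesday of each month.
December 1997 ends with Wednesday Dec 31 1997.

Dec 31 1997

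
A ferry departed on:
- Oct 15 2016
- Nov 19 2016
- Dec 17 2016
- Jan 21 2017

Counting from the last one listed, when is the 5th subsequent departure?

Jun 17 2017

All dates are Saturdays, 35, 28, 35 days apart.
Specifically, the 3rd Saturday of each month.
February 2017 — 3rd Saturday is Feb 18 2017.
March 2017 — 3rd Saturday is Mar 18 2017.
3rd Saturday of April 2017: Apr 15 2017.
May 2017 — 3rd Saturday is May 20 2017.
3rd Saturday of June 2017: Jun 17 2017.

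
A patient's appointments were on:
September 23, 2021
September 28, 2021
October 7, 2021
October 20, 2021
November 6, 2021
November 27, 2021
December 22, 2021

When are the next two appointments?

Intervals are 5, 9, 13, 17, 21, 25 days — an arithmetic progression with common difference 4.
Next gap: 29 days. December 22, 2021 + 29 days = January 20, 2022.
Next gap: 33 days. January 20, 2022 + 33 days = February 22, 2022.

January 20, 2022; February 22, 2022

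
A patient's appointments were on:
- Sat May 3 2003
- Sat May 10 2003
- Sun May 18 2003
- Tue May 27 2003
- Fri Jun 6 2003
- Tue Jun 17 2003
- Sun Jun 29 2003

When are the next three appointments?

Intervals are 7, 8, 9, 10, 11, 12 days — an arithmetic progression with common difference 1.
Next gap: 13 days. Sun Jun 29 2003 + 13 days = Sat Jul 12 2003.
Next gap: 14 days. Sat Jul 12 2003 + 14 days = Sat Jul 26 2003.
Next gap: 15 days. Sat Jul 26 2003 + 15 days = Sun Aug 10 2003.

Sat Jul 12 2003, Sat Jul 26 2003, Sun Aug 10 2003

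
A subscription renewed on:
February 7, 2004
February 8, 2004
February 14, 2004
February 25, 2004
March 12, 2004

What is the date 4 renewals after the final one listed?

Intervals are 1, 6, 11, 16 days — an arithmetic progression with common difference 5.
Next gap: 21 days. March 12, 2004 + 21 days = April 2, 2004.
Next gap: 26 days. April 2, 2004 + 26 days = April 28, 2004.
Next gap: 31 days. April 28, 2004 + 31 days = May 29, 2004.
Next gap: 36 days. May 29, 2004 + 36 days = July 4, 2004.

July 4, 2004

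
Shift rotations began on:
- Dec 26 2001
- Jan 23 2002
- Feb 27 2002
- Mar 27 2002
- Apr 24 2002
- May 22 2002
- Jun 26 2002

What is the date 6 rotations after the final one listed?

Dec 25 2002

These are Wednesdays at 28- or 35-day spacing (28, 35, 28, 28, 28, 35).
The pattern: 4th Wednesday of the month.
4th Wednesday of July 2002: Jul 24 2002.
4th Wednesday of August 2002: Aug 28 2002.
September 2002 — 4th Wednesday is Sep 25 2002.
4th Wednesday of October 2002: Oct 23 2002.
November 2002 — 4th Wednesday is Nov 27 2002.
4th Wednesday of December 2002: Dec 25 2002.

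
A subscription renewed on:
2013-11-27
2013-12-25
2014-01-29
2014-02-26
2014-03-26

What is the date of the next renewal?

2014-04-30

These are Wednesdays with 28, 35, 28, 28-day gaps.
Each is the final Wednesday of its month — 2014-01-29 is past the 28th, so '4th Wednesday' doesn't fit.
April 2014 ends with Wednesday 2014-04-30.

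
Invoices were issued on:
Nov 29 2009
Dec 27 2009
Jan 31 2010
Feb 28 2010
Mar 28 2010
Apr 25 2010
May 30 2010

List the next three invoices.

Jun 27 2010, Jul 25 2010, Aug 29 2010

All Sundays; the gaps (28, 35, 28, 28, 28, 35) vary with month length.
This is the last Sunday of each month.
June 2010 ends with Sunday Jun 27 2010.
Last Sunday of July 2010: Jul 25 2010.
August 2010 ends with Sunday Aug 29 2010.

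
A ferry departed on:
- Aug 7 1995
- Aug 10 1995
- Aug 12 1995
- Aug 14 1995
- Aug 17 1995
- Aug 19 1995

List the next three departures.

Aug 21 1995, Aug 24 1995, Aug 26 1995

Gaps: 3, 2, 2, 3, 2 days — not constant, but cyclic with period 3.
The events fall on every Monday, Thursday and Saturday.
The following Monday is Aug 21 1995.
Next Thursday: Aug 24 1995.
Next Saturday: Aug 26 1995.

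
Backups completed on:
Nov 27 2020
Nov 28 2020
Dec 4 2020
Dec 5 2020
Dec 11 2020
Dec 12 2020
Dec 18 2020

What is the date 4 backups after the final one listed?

The gap pattern 1, 6, 1, 6, 1, 6 repeats every 2 events.
These are the Fridays and Saturdays of each week.
The following Saturday is Dec 19 2020.
Next Friday: Dec 25 2020.
Next Saturday: Dec 26 2020.
Next Friday: Jan 1 2021.

Jan 1 2021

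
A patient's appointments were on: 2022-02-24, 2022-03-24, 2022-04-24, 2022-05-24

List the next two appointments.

2022-06-24, 2022-07-24

The day-of-month is always 24 (28, 31, 30 days between events).
So this recurs on the 24th of each month.
Next: June 2022 → 2022-06-24.
July 2022: 2022-07-24.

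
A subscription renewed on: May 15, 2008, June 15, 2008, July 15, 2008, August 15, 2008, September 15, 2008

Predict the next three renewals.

The day-of-month is always 15 (31, 30, 31, 31 days between events).
So this recurs on the 15th of each month.
October 2008: October 15, 2008.
November 2008: November 15, 2008.
Next: December 2008 → December 15, 2008.

October 15, 2008; November 15, 2008; December 15, 2008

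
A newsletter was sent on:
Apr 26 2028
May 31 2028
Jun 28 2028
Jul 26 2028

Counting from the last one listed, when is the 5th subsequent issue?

These are Wednesdays with 35, 28, 28-day gaps.
Each is the final Wednesday of its month — May 31 2028 is past the 28th, so '4th Wednesday' doesn't fit.
August 2028 ends with Wednesday Aug 30 2028.
Last Wednesday of September 2028: Sep 27 2028.
Last Wednesday of October 2028: Oct 25 2028.
November 2028 ends with Wednesday Nov 29 2028.
December 2028 ends with Wednesday Dec 27 2028.

Dec 27 2028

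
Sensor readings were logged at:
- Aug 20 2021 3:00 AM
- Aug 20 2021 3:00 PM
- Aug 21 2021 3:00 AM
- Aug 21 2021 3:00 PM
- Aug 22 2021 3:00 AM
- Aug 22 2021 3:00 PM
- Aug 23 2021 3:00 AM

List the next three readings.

Aug 23 2021 3:00 PM, Aug 24 2021 3:00 AM, Aug 24 2021 3:00 PM

Gaps: 12, 12, 12, 12, 12, 12 hours — each event is 12 hours after the previous one.
Aug 23 2021 3:00 AM + 12 h = Aug 23 2021 3:00 PM.
Aug 23 2021 3:00 PM + 12 h = Aug 24 2021 3:00 AM.
Aug 24 2021 3:00 AM + 12 h = Aug 24 2021 3:00 PM.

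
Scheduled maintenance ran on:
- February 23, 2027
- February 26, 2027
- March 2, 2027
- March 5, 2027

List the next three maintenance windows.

The gap pattern 3, 4, 3 repeats every 2 events.
These are the Tuesdays and Fridays of each week.
The following Tuesday is March 9, 2027.
Next Friday: March 12, 2027.
The following Tuesday is March 16, 2027.

March 9, 2027; March 12, 2027; March 16, 2027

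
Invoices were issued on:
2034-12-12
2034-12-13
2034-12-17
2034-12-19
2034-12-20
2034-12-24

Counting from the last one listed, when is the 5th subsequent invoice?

The gap pattern 1, 4, 2, 1, 4 repeats every 3 events.
These are the Tuesdays, Wednesdays and Sundays of each week.
Next Tuesday: 2034-12-26.
Next Wednesday: 2034-12-27.
The following Sunday is 2034-12-31.
Next Tuesday: 2035-01-02.
Next Wednesday: 2035-01-03.

2035-01-03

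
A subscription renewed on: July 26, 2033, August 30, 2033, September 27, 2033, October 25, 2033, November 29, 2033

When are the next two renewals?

December 27, 2033; January 31, 2034

All Tuesdays; the gaps (35, 28, 28, 35) vary with month length.
This is the last Tuesday of each month.
Last Tuesday of December 2033: December 27, 2033.
January 2034 ends with Tuesday January 31, 2034.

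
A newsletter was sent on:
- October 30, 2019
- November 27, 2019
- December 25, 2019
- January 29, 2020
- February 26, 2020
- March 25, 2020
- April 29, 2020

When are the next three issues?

May 27, 2020; June 24, 2020; July 29, 2020

These are Wednesdays with 28, 28, 35, 28, 28, 35-day gaps.
Each is the final Wednesday of its month — October 30, 2019 is past the 28th, so '4th Wednesday' doesn't fit.
Last Wednesday of May 2020: May 27, 2020.
June 2020 ends with Wednesday June 24, 2020.
Last Wednesday of July 2020: July 29, 2020.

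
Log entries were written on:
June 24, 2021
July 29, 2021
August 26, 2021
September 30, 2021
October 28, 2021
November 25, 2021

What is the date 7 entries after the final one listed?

Every date is a Thursday; gaps 35, 28, 35, 28, 28 days.
Each is the last Thursday of its month (at least one falls on the 29th or later, ruling out '4th Thursday').
Last Thursday of December 2021: December 30, 2021.
January 2022 ends with Thursday January 27, 2022.
February 2022 ends with Thursday February 24, 2022.
March 2022 ends with Thursday March 31, 2022.
April 2022 ends with Thursday April 28, 2022.
Last Thursday of May 2022: May 26, 2022.
Last Thursday of June 2022: June 30, 2022.

June 30, 2022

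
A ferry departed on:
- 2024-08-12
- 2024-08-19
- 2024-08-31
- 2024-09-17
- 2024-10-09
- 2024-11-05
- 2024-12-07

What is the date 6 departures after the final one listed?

2025-09-30

Gaps: 7, 12, 17, 22, 27, 32 days — each gap is 5 larger than the previous one.
Next gap: 37 days. 2024-12-07 + 37 days = 2025-01-13.
Next gap: 42 days. 2025-01-13 + 42 days = 2025-02-24.
Next gap: 47 days. 2025-02-24 + 47 days = 2025-04-12.
Next gap: 52 days. 2025-04-12 + 52 days = 2025-06-03.
Next gap: 57 days. 2025-06-03 + 57 days = 2025-07-30.
Next gap: 62 days. 2025-07-30 + 62 days = 2025-09-30.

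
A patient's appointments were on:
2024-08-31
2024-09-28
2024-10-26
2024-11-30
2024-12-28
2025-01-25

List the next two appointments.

Every date is a Saturday; gaps 28, 28, 35, 28, 28 days.
Each is the last Saturday of its month (at least one falls on the 29th or later, ruling out '4th Saturday').
February 2025 ends with Saturday 2025-02-22.
Last Saturday of March 2025: 2025-03-29.

2025-02-22, 2025-03-29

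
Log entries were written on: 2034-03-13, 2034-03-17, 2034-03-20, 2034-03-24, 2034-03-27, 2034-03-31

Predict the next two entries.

Gaps: 4, 3, 4, 3, 4 days — not constant, but cyclic with period 2.
The events fall on every Monday and Friday.
Next Monday: 2034-04-03.
Next Friday: 2034-04-07.

2034-04-03, 2034-04-07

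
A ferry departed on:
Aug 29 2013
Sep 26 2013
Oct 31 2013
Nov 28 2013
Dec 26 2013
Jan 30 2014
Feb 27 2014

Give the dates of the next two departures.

All Thursdays; the gaps (28, 35, 28, 28, 35, 28) vary with month length.
This is the last Thursday of each month.
Last Thursday of March 2014: Mar 27 2014.
Last Thursday of April 2014: Apr 24 2014.

Mar 27 2014, Apr 24 2014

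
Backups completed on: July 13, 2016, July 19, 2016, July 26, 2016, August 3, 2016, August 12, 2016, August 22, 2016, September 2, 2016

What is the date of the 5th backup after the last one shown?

November 11, 2016

Intervals are 6, 7, 8, 9, 10, 11 days — an arithmetic progression with common difference 1.
Next gap: 12 days. September 2, 2016 + 12 days = September 14, 2016.
Next gap: 13 days. September 14, 2016 + 13 days = September 27, 2016.
Next gap: 14 days. September 27, 2016 + 14 days = October 11, 2016.
Next gap: 15 days. October 11, 2016 + 15 days = October 26, 2016.
Next gap: 16 days. October 26, 2016 + 16 days = November 11, 2016.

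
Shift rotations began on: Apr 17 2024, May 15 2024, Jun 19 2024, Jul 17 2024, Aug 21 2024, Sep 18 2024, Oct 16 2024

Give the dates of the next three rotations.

All dates are Wednesdays, 28, 35, 28, 35, 28, 28 days apart.
Specifically, the 3rd Wednesday of each month.
3rd Wednesday of November 2024: Nov 20 2024.
3rd Wednesday of December 2024: Dec 18 2024.
January 2025 — 3rd Wednesday is Jan 15 2025.

Nov 20 2024, Dec 18 2024, Jan 15 2025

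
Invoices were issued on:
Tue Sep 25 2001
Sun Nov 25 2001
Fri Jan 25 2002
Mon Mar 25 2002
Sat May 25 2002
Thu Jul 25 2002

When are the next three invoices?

Wed Sep 25 2002, Mon Nov 25 2002, Sat Jan 25 2003

Gaps: 61, 61, 59, 61, 61 days — not constant. Every event is on the 25th of the month.
Pattern: the 25th of every 2 months.
September 2002: Wed Sep 25 2002.
Next: November 2002 → Mon Nov 25 2002.
January 2003: Sat Jan 25 2003.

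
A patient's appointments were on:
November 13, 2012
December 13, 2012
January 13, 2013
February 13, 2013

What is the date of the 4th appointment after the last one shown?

June 13, 2013

Each date is the 13th; the gaps (30, 31, 31) track the month lengths.
The rule is the 13th of each month.
Next: March 2013 → March 13, 2013.
Next: April 2013 → April 13, 2013.
May 2013: May 13, 2013.
Next: June 2013 → June 13, 2013.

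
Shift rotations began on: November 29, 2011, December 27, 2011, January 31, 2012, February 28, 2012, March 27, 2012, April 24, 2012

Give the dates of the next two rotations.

May 29, 2012; June 26, 2012

All Tuesdays; the gaps (28, 35, 28, 28, 28) vary with month length.
This is the last Tuesday of each month.
May 2012 ends with Tuesday May 29, 2012.
Last Tuesday of June 2012: June 26, 2012.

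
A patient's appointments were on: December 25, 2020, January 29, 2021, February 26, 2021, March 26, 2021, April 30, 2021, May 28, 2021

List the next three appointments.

Every date is a Friday; gaps 35, 28, 28, 35, 28 days.
Each is the last Friday of its month (at least one falls on the 29th or later, ruling out '4th Friday').
Last Friday of June 2021: June 25, 2021.
Last Friday of July 2021: July 30, 2021.
Last Friday of August 2021: August 27, 2021.

June 25, 2021; July 30, 2021; August 27, 2021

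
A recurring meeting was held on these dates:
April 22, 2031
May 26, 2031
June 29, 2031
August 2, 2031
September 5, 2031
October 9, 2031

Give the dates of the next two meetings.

November 12, 2031; December 16, 2031

Gaps between consecutive events: 34, 34, 34, 34, 34 days — a constant 34-day interval.
October 9, 2031 + 34 days = November 12, 2031.
November 12, 2031 + 34 days = December 16, 2031.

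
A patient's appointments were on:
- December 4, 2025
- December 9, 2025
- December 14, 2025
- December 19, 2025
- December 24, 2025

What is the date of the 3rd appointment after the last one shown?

January 8, 2026

Gaps between consecutive events: 5, 5, 5, 5 days — a constant 5-day interval.
December 24, 2025 + 5 days = December 29, 2025.
December 29, 2025 + 5 days = January 3, 2026.
January 3, 2026 + 5 days = January 8, 2026.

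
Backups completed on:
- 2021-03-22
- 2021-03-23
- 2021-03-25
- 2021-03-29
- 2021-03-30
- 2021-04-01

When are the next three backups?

Gaps: 1, 2, 4, 1, 2 days — not constant, but cyclic with period 3.
The events fall on every Monday, Tuesday and Thursday.
Next Monday: 2021-04-05.
The following Tuesday is 2021-04-06.
The following Thursday is 2021-04-08.

2021-04-05, 2021-04-06, 2021-04-08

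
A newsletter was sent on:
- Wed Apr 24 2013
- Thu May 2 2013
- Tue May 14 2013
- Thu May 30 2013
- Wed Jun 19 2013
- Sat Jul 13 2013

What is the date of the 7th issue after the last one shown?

Sat Apr 19 2014

Intervals are 8, 12, 16, 20, 24 days — an arithmetic progression with common difference 4.
Next gap: 28 days. Sat Jul 13 2013 + 28 days = Sat Aug 10 2013.
Next gap: 32 days. Sat Aug 10 2013 + 32 days = Wed Sep 11 2013.
Next gap: 36 days. Wed Sep 11 2013 + 36 days = Thu Oct 17 2013.
Next gap: 40 days. Thu Oct 17 2013 + 40 days = Tue Nov 26 2013.
Next gap: 44 days. Tue Nov 26 2013 + 44 days = Thu Jan 9 2014.
Next gap: 48 days. Thu Jan 9 2014 + 48 days = Wed Feb 26 2014.
Next gap: 52 days. Wed Feb 26 2014 + 52 days = Sat Apr 19 2014.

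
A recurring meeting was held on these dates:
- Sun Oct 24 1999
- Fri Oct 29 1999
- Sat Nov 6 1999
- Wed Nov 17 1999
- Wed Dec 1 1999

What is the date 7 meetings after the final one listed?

Wed May 31 2000

The spacing grows by 3 each time: 5, 8, 11, 14 days.
Next gap: 17 days. Wed Dec 1 1999 + 17 days = Sat Dec 18 1999.
Next gap: 20 days. Sat Dec 18 1999 + 20 days = Fri Jan 7 2000.
Next gap: 23 days. Fri Jan 7 2000 + 23 days = Sun Jan 30 2000.
Next gap: 26 days. Sun Jan 30 2000 + 26 days = Fri Feb 25 2000.
Next gap: 29 days. Fri Feb 25 2000 + 29 days = Sat Mar 25 2000.
Next gap: 32 days. Sat Mar 25 2000 + 32 days = Wed Apr 26 2000.
Next gap: 35 days. Wed Apr 26 2000 + 35 days = Wed May 31 2000.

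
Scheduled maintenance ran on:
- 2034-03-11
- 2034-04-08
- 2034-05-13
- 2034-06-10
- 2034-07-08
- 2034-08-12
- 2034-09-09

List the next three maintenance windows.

2034-10-14, 2034-11-11, 2034-12-09

All dates are Saturdays, 28, 35, 28, 28, 35, 28 days apart.
Specifically, the 2nd Saturday of each month.
October 2034 — 2nd Saturday is 2034-10-14.
2nd Saturday of November 2034: 2034-11-11.
2nd Saturday of December 2034: 2034-12-09.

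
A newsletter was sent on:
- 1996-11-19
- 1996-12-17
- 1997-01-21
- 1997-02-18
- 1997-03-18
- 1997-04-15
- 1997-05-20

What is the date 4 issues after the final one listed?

1997-09-16

All dates are Tuesdays, 28, 35, 28, 28, 28, 35 days apart.
Specifically, the 3rd Tuesday of each month.
3rd Tuesday of June 1997: 1997-06-17.
3rd Tuesday of July 1997: 1997-07-15.
3rd Tuesday of August 1997: 1997-08-19.
September 1997 — 3rd Tuesday is 1997-09-16.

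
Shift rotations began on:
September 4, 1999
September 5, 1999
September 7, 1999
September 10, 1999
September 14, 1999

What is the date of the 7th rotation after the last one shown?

Intervals are 1, 2, 3, 4 days — an arithmetic progression with common difference 1.
Next gap: 5 days. September 14, 1999 + 5 days = September 19, 1999.
Next gap: 6 days. September 19, 1999 + 6 days = September 25, 1999.
Next gap: 7 days. September 25, 1999 + 7 days = October 2, 1999.
Next gap: 8 days. October 2, 1999 + 8 days = October 10, 1999.
Next gap: 9 days. October 10, 1999 + 9 days = October 19, 1999.
Next gap: 10 days. October 19, 1999 + 10 days = October 29, 1999.
Next gap: 11 days. October 29, 1999 + 11 days = November 9, 1999.

November 9, 1999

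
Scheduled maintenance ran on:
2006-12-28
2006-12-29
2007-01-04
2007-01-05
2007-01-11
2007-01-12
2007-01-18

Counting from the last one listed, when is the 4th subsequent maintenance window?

Every event lands on a Thursday or Friday (gaps cycle 1, 6, 1, 6, 1, 6).
So the schedule is: every Thursday and Friday.
The following Friday is 2007-01-19.
Next Thursday: 2007-01-25.
Next Friday: 2007-01-26.
Next Thursday: 2007-02-01.

2007-02-01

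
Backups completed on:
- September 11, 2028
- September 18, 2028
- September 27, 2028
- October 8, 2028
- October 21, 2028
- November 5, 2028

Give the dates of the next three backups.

November 22, 2028; December 11, 2028; January 1, 2029

Intervals are 7, 9, 11, 13, 15 days — an arithmetic progression with common difference 2.
Next gap: 17 days. November 5, 2028 + 17 days = November 22, 2028.
Next gap: 19 days. November 22, 2028 + 19 days = December 11, 2028.
Next gap: 21 days. December 11, 2028 + 21 days = January 1, 2029.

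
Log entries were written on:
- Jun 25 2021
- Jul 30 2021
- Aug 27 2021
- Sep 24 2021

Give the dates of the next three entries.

These are Fridays with 35, 28, 28-day gaps.
Each is the final Friday of its month — Jul 30 2021 is past the 28th, so '4th Friday' doesn't fit.
Last Friday of October 2021: Oct 29 2021.
Last Friday of November 2021: Nov 26 2021.
Last Friday of December 2021: Dec 31 2021.

Oct 29 2021, Nov 26 2021, Dec 31 2021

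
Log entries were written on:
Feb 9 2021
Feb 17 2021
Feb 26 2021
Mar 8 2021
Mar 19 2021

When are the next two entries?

Intervals are 8, 9, 10, 11 days — an arithmetic progression with common difference 1.
Next gap: 12 days. Mar 19 2021 + 12 days = Mar 31 2021.
Next gap: 13 days. Mar 31 2021 + 13 days = Apr 13 2021.

Mar 31 2021, Apr 13 2021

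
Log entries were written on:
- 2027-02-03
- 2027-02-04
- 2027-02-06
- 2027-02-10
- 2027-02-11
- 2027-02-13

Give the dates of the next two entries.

Gaps: 1, 2, 4, 1, 2 days — not constant, but cyclic with period 3.
The events fall on every Wednesday, Thursday and Saturday.
Next Wednesday: 2027-02-17.
Next Thursday: 2027-02-18.

2027-02-17, 2027-02-18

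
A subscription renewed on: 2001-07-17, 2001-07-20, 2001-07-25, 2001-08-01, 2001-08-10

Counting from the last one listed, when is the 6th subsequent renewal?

Intervals are 3, 5, 7, 9 days — an arithmetic progression with common difference 2.
Next gap: 11 days. 2001-08-10 + 11 days = 2001-08-21.
Next gap: 13 days. 2001-08-21 + 13 days = 2001-09-03.
Next gap: 15 days. 2001-09-03 + 15 days = 2001-09-18.
Next gap: 17 days. 2001-09-18 + 17 days = 2001-10-05.
Next gap: 19 days. 2001-10-05 + 19 days = 2001-10-24.
Next gap: 21 days. 2001-10-24 + 21 days = 2001-11-14.

2001-11-14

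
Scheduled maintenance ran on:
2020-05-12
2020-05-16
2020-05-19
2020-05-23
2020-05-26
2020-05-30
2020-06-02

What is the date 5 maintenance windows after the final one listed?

Gaps: 4, 3, 4, 3, 4, 3 days — not constant, but cyclic with period 2.
The events fall on every Tuesday and Saturday.
The following Saturday is 2020-06-06.
The following Tuesday is 2020-06-09.
Next Saturday: 2020-06-13.
The following Tuesday is 2020-06-16.
The following Saturday is 2020-06-20.

2020-06-20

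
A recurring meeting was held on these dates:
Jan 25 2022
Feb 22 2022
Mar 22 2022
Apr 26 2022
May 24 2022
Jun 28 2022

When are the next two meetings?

These are Tuesdays at 28- or 35-day spacing (28, 28, 35, 28, 35).
The pattern: 4th Tuesday of the month.
July 2022 — 4th Tuesday is Jul 26 2022.
August 2022 — 4th Tuesday is Aug 23 2022.

Jul 26 2022, Aug 23 2022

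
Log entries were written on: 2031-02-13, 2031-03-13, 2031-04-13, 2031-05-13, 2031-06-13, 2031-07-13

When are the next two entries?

The day-of-month is always 13 (28, 31, 30, 31, 30 days between events).
So this recurs on the 13th of each month.
August 2031: 2031-08-13.
September 2031: 2031-09-13.

2031-08-13, 2031-09-13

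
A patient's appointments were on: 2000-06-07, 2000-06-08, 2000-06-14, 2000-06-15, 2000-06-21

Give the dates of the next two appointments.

Gaps: 1, 6, 1, 6 days — not constant, but cyclic with period 2.
The events fall on every Wednesday and Thursday.
Next Thursday: 2000-06-22.
The following Wednesday is 2000-06-28.

2000-06-22, 2000-06-28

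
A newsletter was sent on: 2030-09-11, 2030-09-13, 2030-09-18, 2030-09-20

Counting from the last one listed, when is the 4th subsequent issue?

The gap pattern 2, 5, 2 repeats every 2 events.
These are the Wednesdays and Fridays of each week.
The following Wednesday is 2030-09-25.
The following Friday is 2030-09-27.
The following Wednesday is 2030-10-02.
The following Friday is 2030-10-04.

2030-10-04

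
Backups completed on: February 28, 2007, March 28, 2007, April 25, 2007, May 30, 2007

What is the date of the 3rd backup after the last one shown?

These are Wednesdays with 28, 28, 35-day gaps.
Each is the final Wednesday of its month — May 30, 2007 is past the 28th, so '4th Wednesday' doesn't fit.
June 2007 ends with Wednesday June 27, 2007.
July 2007 ends with Wednesday July 25, 2007.
Last Wednesday of August 2007: August 29, 2007.

August 29, 2007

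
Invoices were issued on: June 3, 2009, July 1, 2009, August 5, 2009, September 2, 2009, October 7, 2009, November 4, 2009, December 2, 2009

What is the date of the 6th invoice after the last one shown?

June 2, 2010

Gaps: 28, 35, 28, 35, 28, 28 days — a mix of 28 and 35. Every date is a Wednesday.
Each is the 1st Wednesday of its month.
January 2010 — 1st Wednesday is January 6, 2010.
1st Wednesday of February 2010: February 3, 2010.
March 2010 — 1st Wednesday is March 3, 2010.
1st Wednesday of April 2010: April 7, 2010.
May 2010 — 1st Wednesday is May 5, 2010.
June 2010 — 1st Wednesday is June 2, 2010.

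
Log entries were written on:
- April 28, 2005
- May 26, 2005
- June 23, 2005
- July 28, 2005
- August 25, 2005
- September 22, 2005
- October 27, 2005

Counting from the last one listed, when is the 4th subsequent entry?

These are Thursdays at 28- or 35-day spacing (28, 28, 35, 28, 28, 35).
The pattern: 4th Thursday of the month.
4th Thursday of November 2005: November 24, 2005.
4th Thursday of December 2005: December 22, 2005.
January 2006 — 4th Thursday is January 26, 2006.
February 2006 — 4th Thursday is February 23, 2006.

February 23, 2006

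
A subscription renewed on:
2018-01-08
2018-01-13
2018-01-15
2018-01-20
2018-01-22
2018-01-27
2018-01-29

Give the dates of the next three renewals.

Gaps: 5, 2, 5, 2, 5, 2 days — not constant, but cyclic with period 2.
The events fall on every Monday and Saturday.
Next Saturday: 2018-02-03.
The following Monday is 2018-02-05.
Next Saturday: 2018-02-10.

2018-02-03, 2018-02-05, 2018-02-10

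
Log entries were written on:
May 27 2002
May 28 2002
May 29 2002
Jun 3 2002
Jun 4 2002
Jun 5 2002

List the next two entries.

Gaps: 1, 1, 5, 1, 1 days — not constant, but cyclic with period 3.
The events fall on every Monday, Tuesday and Wednesday.
The following Monday is Jun 10 2002.
Next Tuesday: Jun 11 2002.

Jun 10 2002, Jun 11 2002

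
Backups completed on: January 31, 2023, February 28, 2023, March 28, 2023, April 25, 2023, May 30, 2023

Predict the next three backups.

June 27, 2023; July 25, 2023; August 29, 2023

These are Tuesdays with 28, 28, 28, 35-day gaps.
Each is the final Tuesday of its month — January 31, 2023 is past the 28th, so '4th Tuesday' doesn't fit.
June 2023 ends with Tuesday June 27, 2023.
July 2023 ends with Tuesday July 25, 2023.
Last Tuesday of August 2023: August 29, 2023.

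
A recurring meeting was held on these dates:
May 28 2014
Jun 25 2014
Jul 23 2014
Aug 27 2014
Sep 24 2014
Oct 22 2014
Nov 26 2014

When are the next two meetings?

Dec 24 2014, Jan 28 2015

All dates are Wednesdays, 28, 28, 35, 28, 28, 35 days apart.
Specifically, the 4th Wednesday of each month.
December 2014 — 4th Wednesday is Dec 24 2014.
4th Wednesday of January 2015: Jan 28 2015.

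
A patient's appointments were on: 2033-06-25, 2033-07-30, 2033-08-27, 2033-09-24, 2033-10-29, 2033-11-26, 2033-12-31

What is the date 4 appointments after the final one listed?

2034-04-29

All Saturdays; the gaps (35, 28, 28, 35, 28, 35) vary with month length.
This is the last Saturday of each month.
Last Saturday of January 2034: 2034-01-28.
Last Saturday of February 2034: 2034-02-25.
Last Saturday of March 2034: 2034-03-25.
Last Saturday of April 2034: 2034-04-29.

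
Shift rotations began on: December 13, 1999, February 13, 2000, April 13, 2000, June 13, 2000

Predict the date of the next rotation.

August 13, 2000

The day-of-month is always 13 (62, 60, 61 days between events).
So this recurs on the 13th of every 2 months.
Next: August 2000 → August 13, 2000.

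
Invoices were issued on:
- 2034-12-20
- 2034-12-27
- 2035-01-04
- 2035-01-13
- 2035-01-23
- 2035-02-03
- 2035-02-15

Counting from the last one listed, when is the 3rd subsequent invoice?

2035-03-29

Gaps: 7, 8, 9, 10, 11, 12 days — each gap is 1 larger than the previous one.
Next gap: 13 days. 2035-02-15 + 13 days = 2035-02-28.
Next gap: 14 days. 2035-02-28 + 14 days = 2035-03-14.
Next gap: 15 days. 2035-03-14 + 15 days = 2035-03-29.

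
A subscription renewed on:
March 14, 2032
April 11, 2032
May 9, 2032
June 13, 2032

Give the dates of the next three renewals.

July 11, 2032; August 8, 2032; September 12, 2032

These are Sundays at 28- or 35-day spacing (28, 28, 35).
The pattern: 2nd Sunday of the month.
July 2032 — 2nd Sunday is July 11, 2032.
August 2032 — 2nd Sunday is August 8, 2032.
2nd Sunday of September 2032: September 12, 2032.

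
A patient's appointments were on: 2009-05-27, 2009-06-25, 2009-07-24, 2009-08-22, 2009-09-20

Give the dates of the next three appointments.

2009-10-19, 2009-11-17, 2009-12-16

Gaps between consecutive events: 29, 29, 29, 29 days — a constant 29-day interval.
2009-09-20 + 29 days = 2009-10-19.
2009-10-19 + 29 days = 2009-11-17.
2009-11-17 + 29 days = 2009-12-16.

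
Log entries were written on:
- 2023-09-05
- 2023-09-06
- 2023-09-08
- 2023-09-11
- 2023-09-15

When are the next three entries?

Gaps: 1, 2, 3, 4 days — each gap is 1 larger than the previous one.
Next gap: 5 days. 2023-09-15 + 5 days = 2023-09-20.
Next gap: 6 days. 2023-09-20 + 6 days = 2023-09-26.
Next gap: 7 days. 2023-09-26 + 7 days = 2023-10-03.

2023-09-20, 2023-09-26, 2023-10-03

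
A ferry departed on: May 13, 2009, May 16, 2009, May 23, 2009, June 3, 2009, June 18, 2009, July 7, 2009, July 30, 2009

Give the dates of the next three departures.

August 26, 2009; September 26, 2009; October 31, 2009

Intervals are 3, 7, 11, 15, 19, 23 days — an arithmetic progression with common difference 4.
Next gap: 27 days. July 30, 2009 + 27 days = August 26, 2009.
Next gap: 31 days. August 26, 2009 + 31 days = September 26, 2009.
Next gap: 35 days. September 26, 2009 + 35 days = October 31, 2009.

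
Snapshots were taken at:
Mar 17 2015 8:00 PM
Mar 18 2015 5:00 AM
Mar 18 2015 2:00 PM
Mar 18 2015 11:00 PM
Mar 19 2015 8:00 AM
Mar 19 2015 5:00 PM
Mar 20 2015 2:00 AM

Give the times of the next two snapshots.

Mar 20 2015 11:00 AM, Mar 20 2015 8:00 PM

Gaps: 9, 9, 9, 9, 9, 9 hours — each event is 9 hours after the previous one.
Mar 20 2015 2:00 AM + 9 h = Mar 20 2015 11:00 AM.
Mar 20 2015 11:00 AM + 9 h = Mar 20 2015 8:00 PM.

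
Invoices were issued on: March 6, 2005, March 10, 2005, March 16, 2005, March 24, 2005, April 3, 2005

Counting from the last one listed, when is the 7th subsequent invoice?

August 7, 2005

The spacing grows by 2 each time: 4, 6, 8, 10 days.
Next gap: 12 days. April 3, 2005 + 12 days = April 15, 2005.
Next gap: 14 days. April 15, 2005 + 14 days = April 29, 2005.
Next gap: 16 days. April 29, 2005 + 16 days = May 15, 2005.
Next gap: 18 days. May 15, 2005 + 18 days = June 2, 2005.
Next gap: 20 days. June 2, 2005 + 20 days = June 22, 2005.
Next gap: 22 days. June 22, 2005 + 22 days = July 14, 2005.
Next gap: 24 days. July 14, 2005 + 24 days = August 7, 2005.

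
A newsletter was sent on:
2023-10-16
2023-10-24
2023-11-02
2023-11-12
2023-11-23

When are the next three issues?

The spacing grows by 1 each time: 8, 9, 10, 11 days.
Next gap: 12 days. 2023-11-23 + 12 days = 2023-12-05.
Next gap: 13 days. 2023-12-05 + 13 days = 2023-12-18.
Next gap: 14 days. 2023-12-18 + 14 days = 2024-01-01.

2023-12-05, 2023-12-18, 2024-01-01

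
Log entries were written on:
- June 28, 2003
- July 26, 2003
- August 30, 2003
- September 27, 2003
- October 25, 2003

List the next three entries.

November 29, 2003; December 27, 2003; January 31, 2004

Every date is a Saturday; gaps 28, 35, 28, 28 days.
Each is the last Saturday of its month (at least one falls on the 29th or later, ruling out '4th Saturday').
November 2003 ends with Saturday November 29, 2003.
Last Saturday of December 2003: December 27, 2003.
Last Saturday of January 2004: January 31, 2004.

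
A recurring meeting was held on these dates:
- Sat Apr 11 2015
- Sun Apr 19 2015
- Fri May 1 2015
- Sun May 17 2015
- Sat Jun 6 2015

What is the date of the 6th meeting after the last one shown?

Intervals are 8, 12, 16, 20 days — an arithmetic progression with common difference 4.
Next gap: 24 days. Sat Jun 6 2015 + 24 days = Tue Jun 30 2015.
Next gap: 28 days. Tue Jun 30 2015 + 28 days = Tue Jul 28 2015.
Next gap: 32 days. Tue Jul 28 2015 + 32 days = Sat Aug 29 2015.
Next gap: 36 days. Sat Aug 29 2015 + 36 days = Sun Oct 4 2015.
Next gap: 40 days. Sun Oct 4 2015 + 40 days = Fri Nov 13 2015.
Next gap: 44 days. Fri Nov 13 2015 + 44 days = Sun Dec 27 2015.

Sun Dec 27 2015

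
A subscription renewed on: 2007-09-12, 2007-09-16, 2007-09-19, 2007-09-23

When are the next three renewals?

The gap pattern 4, 3, 4 repeats every 2 events.
These are the Wednesdays and Sundays of each week.
The following Wednesday is 2007-09-26.
Next Sunday: 2007-09-30.
The following Wednesday is 2007-10-03.

2007-09-26, 2007-09-30, 2007-10-03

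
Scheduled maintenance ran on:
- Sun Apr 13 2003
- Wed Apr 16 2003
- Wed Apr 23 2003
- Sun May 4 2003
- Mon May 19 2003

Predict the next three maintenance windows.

Sat Jun 7 2003, Mon Jun 30 2003, Sun Jul 27 2003

Gaps: 3, 7, 11, 15 days — each gap is 4 larger than the previous one.
Next gap: 19 days. Mon May 19 2003 + 19 days = Sat Jun 7 2003.
Next gap: 23 days. Sat Jun 7 2003 + 23 days = Mon Jun 30 2003.
Next gap: 27 days. Mon Jun 30 2003 + 27 days = Sun Jul 27 2003.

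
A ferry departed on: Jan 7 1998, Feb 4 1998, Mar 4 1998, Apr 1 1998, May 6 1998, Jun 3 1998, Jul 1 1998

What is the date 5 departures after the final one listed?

Gaps: 28, 28, 28, 35, 28, 28 days — a mix of 28 and 35. Every date is a Wednesday.
Each is the 1st Wednesday of its month.
August 1998 — 1st Wednesday is Aug 5 1998.
1st Wednesday of September 1998: Sep 2 1998.
1st Wednesday of October 1998: Oct 7 1998.
November 1998 — 1st Wednesday is Nov 4 1998.
1st Wednesday of December 1998: Dec 2 1998.

Dec 2 1998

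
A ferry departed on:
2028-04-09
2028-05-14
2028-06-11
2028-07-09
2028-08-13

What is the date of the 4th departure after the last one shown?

2028-12-10

All dates are Sundays, 35, 28, 28, 35 days apart.
Specifically, the 2nd Sunday of each month.
2nd Sunday of September 2028: 2028-09-10.
2nd Sunday of October 2028: 2028-10-08.
November 2028 — 2nd Sunday is 2028-11-12.
2nd Sunday of December 2028: 2028-12-10.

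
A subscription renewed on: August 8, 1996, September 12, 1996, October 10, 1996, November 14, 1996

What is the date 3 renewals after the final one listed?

February 13, 1997

Gaps: 35, 28, 35 days — a mix of 28 and 35. Every date is a Thursday.
Each is the 2nd Thursday of its month.
2nd Thursday of December 1996: December 12, 1996.
2nd Thursday of January 1997: January 9, 1997.
February 1997 — 2nd Thursday is February 13, 1997.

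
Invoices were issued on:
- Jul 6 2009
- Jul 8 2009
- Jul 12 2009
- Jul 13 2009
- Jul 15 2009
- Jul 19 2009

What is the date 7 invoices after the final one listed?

Gaps: 2, 4, 1, 2, 4 days — not constant, but cyclic with period 3.
The events fall on every Monday, Wednesday and Sunday.
Next Monday: Jul 20 2009.
Next Wednesday: Jul 22 2009.
The following Sunday is Jul 26 2009.
Next Monday: Jul 27 2009.
Next Wednesday: Jul 29 2009.
Next Sunday: Aug 2 2009.
Next Monday: Aug 3 2009.

Aug 3 2009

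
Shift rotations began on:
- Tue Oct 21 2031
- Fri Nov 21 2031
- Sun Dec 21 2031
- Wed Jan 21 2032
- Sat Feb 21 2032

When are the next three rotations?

Sun Mar 21 2032, Wed Apr 21 2032, Fri May 21 2032

The day-of-month is always 21 (31, 30, 31, 31 days between events).
So this recurs on the 21st of each month.
Next: March 2032 → Sun Mar 21 2032.
April 2032: Wed Apr 21 2032.
Next: May 2032 → Fri May 21 2032.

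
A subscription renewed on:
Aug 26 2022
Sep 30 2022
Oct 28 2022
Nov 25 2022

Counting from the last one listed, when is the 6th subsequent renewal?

These are Fridays with 35, 28, 28-day gaps.
Each is the final Friday of its month — Sep 30 2022 is past the 28th, so '4th Friday' doesn't fit.
Last Friday of December 2022: Dec 30 2022.
Last Friday of January 2023: Jan 27 2023.
Last Friday of February 2023: Feb 24 2023.
March 2023 ends with Friday Mar 31 2023.
Last Friday of April 2023: Apr 28 2023.
Last Friday of May 2023: May 26 2023.

May 26 2023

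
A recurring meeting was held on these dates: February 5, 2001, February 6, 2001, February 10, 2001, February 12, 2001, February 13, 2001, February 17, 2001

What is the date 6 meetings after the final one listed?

March 3, 2001

Every event lands on a Monday or Tuesday or Saturday (gaps cycle 1, 4, 2, 1, 4).
So the schedule is: every Monday, Tuesday and Saturday.
Next Monday: February 19, 2001.
Next Tuesday: February 20, 2001.
Next Saturday: February 24, 2001.
Next Monday: February 26, 2001.
The following Tuesday is February 27, 2001.
The following Saturday is March 3, 2001.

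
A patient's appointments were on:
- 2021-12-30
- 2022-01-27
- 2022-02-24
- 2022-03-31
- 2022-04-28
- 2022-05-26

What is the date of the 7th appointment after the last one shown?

2022-12-29

These are Thursdays with 28, 28, 35, 28, 28-day gaps.
Each is the final Thursday of its month — 2021-12-30 is past the 28th, so '4th Thursday' doesn't fit.
June 2022 ends with Thursday 2022-06-30.
Last Thursday of July 2022: 2022-07-28.
Last Thursday of August 2022: 2022-08-25.
September 2022 ends with Thursday 2022-09-29.
Last Thursday of October 2022: 2022-10-27.
Last Thursday of November 2022: 2022-11-24.
December 2022 ends with Thursday 2022-12-29.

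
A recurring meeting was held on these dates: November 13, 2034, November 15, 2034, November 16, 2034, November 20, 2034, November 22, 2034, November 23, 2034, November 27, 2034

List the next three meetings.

Gaps: 2, 1, 4, 2, 1, 4 days — not constant, but cyclic with period 3.
The events fall on every Monday, Wednesday and Thursday.
The following Wednesday is November 29, 2034.
The following Thursday is November 30, 2034.
The following Monday is December 4, 2034.

November 29, 2034; November 30, 2034; December 4, 2034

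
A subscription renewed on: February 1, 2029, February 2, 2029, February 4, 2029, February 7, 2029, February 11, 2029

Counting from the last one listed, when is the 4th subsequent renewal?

March 9, 2029

Gaps: 1, 2, 3, 4 days — each gap is 1 larger than the previous one.
Next gap: 5 days. February 11, 2029 + 5 days = February 16, 2029.
Next gap: 6 days. February 16, 2029 + 6 days = February 22, 2029.
Next gap: 7 days. February 22, 2029 + 7 days = March 1, 2029.
Next gap: 8 days. March 1, 2029 + 8 days = March 9, 2029.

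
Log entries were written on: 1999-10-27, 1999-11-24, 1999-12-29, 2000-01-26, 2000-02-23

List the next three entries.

2000-03-29, 2000-04-26, 2000-05-31

All Wednesdays; the gaps (28, 35, 28, 28) vary with month length.
This is the last Wednesday of each month.
March 2000 ends with Wednesday 2000-03-29.
April 2000 ends with Wednesday 2000-04-26.
May 2000 ends with Wednesday 2000-05-31.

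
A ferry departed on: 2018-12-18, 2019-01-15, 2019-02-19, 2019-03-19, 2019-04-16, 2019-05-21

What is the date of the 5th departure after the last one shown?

Gaps: 28, 35, 28, 28, 35 days — a mix of 28 and 35. Every date is a Tuesday.
Each is the 3rd Tuesday of its month.
June 2019 — 3rd Tuesday is 2019-06-18.
July 2019 — 3rd Tuesday is 2019-07-16.
August 2019 — 3rd Tuesday is 2019-08-20.
3rd Tuesday of September 2019: 2019-09-17.
October 2019 — 3rd Tuesday is 2019-10-15.

2019-10-15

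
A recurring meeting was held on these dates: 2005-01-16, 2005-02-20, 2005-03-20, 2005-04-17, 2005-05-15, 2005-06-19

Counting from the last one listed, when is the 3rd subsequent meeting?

2005-09-18

All dates are Sundays, 35, 28, 28, 28, 35 days apart.
Specifically, the 3rd Sunday of each month.
3rd Sunday of July 2005: 2005-07-17.
3rd Sunday of August 2005: 2005-08-21.
3rd Sunday of September 2005: 2005-09-18.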